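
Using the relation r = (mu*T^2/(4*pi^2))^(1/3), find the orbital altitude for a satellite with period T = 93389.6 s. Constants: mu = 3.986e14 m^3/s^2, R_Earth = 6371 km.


T = 93389.6 s
r = (mu*T^2/(4*pi^2))^(1/3) = (3.986e14 * 93389.6^2 / (4*pi^2))^(1/3)
r = 4.4489569e+07 m = 44489.5688 km
alt = r - R_E = 44489.5688 - 6371 = 38118.5688 km

38118.5688 km


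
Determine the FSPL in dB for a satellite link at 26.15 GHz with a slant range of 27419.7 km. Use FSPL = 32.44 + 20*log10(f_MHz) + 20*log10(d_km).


f = 26.15 GHz = 26150.0000 MHz
d = 27419.7 km
FSPL = 32.44 + 20*log10(26150.0000) + 20*log10(27419.7)
FSPL = 32.44 + 88.3494 + 88.7613
FSPL = 209.5507 dB

209.5507 dB


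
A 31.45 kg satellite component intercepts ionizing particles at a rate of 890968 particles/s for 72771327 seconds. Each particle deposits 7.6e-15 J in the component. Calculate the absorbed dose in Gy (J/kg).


Total energy deposited = rate * time * E_per
  = 890968 * 72771327 * 7.6e-15 = 0.4927606 J
Dose = E_total / mass = 0.4927606 / 31.45
Dose = 0.01566806 Gy

0.0157 Gy


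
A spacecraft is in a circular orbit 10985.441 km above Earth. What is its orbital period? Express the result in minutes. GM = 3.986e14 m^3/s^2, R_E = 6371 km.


r = 17356.4410 km = 1.7356441e+07 m
T = 2*pi*sqrt(r^3/mu) = 2*pi*sqrt(5.2285592e+21 / 3.986e14)
T = 22756.3307 s = 379.2722 min

379.2722 minutes


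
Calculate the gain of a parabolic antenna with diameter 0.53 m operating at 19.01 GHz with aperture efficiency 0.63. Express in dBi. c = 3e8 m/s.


lambda = c/f = 3e8 / 1.901e+10 = 0.01578117 m
G = eta*(pi*D/lambda)^2 = 0.63*(pi*0.53/0.01578117)^2
G = 7013.1602 (linear)
G = 10*log10(7013.1602) = 38.4591 dBi

38.4591 dBi


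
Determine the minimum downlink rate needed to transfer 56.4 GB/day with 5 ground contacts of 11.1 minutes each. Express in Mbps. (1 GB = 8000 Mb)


total contact time = 5 * 11.1 * 60 = 3330.0000 s
data = 56.4 GB = 451200.0000 Mb
rate = 451200.0000 / 3330.0000 = 135.4955 Mbps

135.4955 Mbps


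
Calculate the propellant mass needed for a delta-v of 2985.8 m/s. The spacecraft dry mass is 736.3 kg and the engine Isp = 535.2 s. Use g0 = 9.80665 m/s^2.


ve = Isp * g0 = 535.2 * 9.80665 = 5248.519080 m/s
mass ratio = exp(dv/ve) = exp(2985.8/5248.519080) = 1.76629526
m_prop = m_dry * (mr - 1) = 736.3 * (1.76629526 - 1)
m_prop = 564.2232 kg

564.2232 kg


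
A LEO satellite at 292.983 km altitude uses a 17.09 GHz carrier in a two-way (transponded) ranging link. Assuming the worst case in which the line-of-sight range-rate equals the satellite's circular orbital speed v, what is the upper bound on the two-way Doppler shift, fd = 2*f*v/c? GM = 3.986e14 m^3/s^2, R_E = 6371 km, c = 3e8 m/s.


r = 6.663983e+06 m
v = sqrt(mu/r) = 7733.9562 m/s (worst-case radial velocity)
f = 17.09 GHz = 1.709e+10 Hz
fd = 2*f*v/c = 2*1.709e+10*7733.9562/3.0e+08
fd = 881155.4072 Hz

881155.4072 Hz


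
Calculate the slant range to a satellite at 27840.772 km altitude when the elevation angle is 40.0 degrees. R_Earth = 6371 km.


h = 27840.772 km, el = 40.0 deg
d = -R_E*sin(el) + sqrt((R_E*sin(el))^2 + 2*R_E*h + h^2)
d = -6371.0000*sin(0.6981317) + sqrt((6371.0000*0.6427876)^2 + 2*6371.0000*27840.772 + 27840.772^2)
d = 29766.6720 km

29766.6720 km


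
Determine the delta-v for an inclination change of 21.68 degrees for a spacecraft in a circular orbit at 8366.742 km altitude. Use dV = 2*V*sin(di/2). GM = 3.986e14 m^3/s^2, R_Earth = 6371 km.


r = 14737.7420 km = 1.4737742e+07 m
V = sqrt(mu/r) = 5200.5967 m/s
di = 21.68 deg = 0.3783874 rad
dV = 2*V*sin(di/2) = 2*5200.5967*sin(0.1891937)
dV = 1956.1216 m/s = 1.9561 km/s

1.9561 km/s


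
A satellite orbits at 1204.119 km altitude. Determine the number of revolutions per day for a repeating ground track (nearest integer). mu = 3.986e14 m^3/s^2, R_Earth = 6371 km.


r = 7.575119e+06 m
T = 2*pi*sqrt(r^3/mu) = 6561.3833 s = 109.3564 min
revs/day = 1440 / 109.3564 = 13.1680
Rounded: 13 revolutions per day

13 revolutions per day


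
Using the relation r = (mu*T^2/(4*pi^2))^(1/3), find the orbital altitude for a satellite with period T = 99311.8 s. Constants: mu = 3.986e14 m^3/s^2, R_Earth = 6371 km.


T = 99311.8 s
r = (mu*T^2/(4*pi^2))^(1/3) = (3.986e14 * 99311.8^2 / (4*pi^2))^(1/3)
r = 4.6351069e+07 m = 46351.0690 km
alt = r - R_E = 46351.0690 - 6371 = 39980.0690 km

39980.0690 km


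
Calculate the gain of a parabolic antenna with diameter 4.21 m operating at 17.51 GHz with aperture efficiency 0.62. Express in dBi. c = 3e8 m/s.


lambda = c/f = 3e8 / 1.751e+10 = 0.01713307 m
G = eta*(pi*D/lambda)^2 = 0.62*(pi*4.21/0.01713307)^2
G = 369475.2990 (linear)
G = 10*log10(369475.2990) = 55.6759 dBi

55.6759 dBi


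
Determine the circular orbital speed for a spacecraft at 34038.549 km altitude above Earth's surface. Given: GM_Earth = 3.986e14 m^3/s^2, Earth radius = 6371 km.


r = R_E + alt = 6371.0 + 34038.549 = 40409.5490 km = 4.0409549e+07 m
v = sqrt(mu/r) = sqrt(3.986e14 / 4.0409549e+07) = 3140.7014 m/s = 3.1407 km/s

3.1407 km/s


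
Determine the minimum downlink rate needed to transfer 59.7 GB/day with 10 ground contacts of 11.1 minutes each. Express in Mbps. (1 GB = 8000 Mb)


total contact time = 10 * 11.1 * 60 = 6660.0000 s
data = 59.7 GB = 477600.0000 Mb
rate = 477600.0000 / 6660.0000 = 71.7117 Mbps

71.7117 Mbps


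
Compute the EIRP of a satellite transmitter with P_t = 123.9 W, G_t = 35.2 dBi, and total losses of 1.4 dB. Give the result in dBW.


Pt = 123.9 W = 20.9307 dBW
EIRP = Pt_dBW + Gt - losses = 20.9307 + 35.2 - 1.4 = 54.7307 dBW

54.7307 dBW


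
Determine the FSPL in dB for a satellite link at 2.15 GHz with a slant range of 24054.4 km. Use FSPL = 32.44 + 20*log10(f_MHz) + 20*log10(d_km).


f = 2.15 GHz = 2150.0000 MHz
d = 24054.4 km
FSPL = 32.44 + 20*log10(2150.0000) + 20*log10(24054.4)
FSPL = 32.44 + 66.6488 + 87.6239
FSPL = 186.7127 dB

186.7127 dB


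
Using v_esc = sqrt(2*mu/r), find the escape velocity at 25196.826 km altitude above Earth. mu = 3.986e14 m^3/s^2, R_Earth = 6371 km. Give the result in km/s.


r = 6371.0 + 25196.826 = 31567.8260 km = 3.1567826e+07 m
v_esc = sqrt(2*mu/r) = sqrt(2*3.986e14 / 3.1567826e+07)
v_esc = 5025.2921 m/s = 5.0253 km/s

5.0253 km/s


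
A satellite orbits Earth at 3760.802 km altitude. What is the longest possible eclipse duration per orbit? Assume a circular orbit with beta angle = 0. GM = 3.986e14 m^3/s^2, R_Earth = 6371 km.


r = 10131.8020 km
T = 169.1570 min
Eclipse fraction = arcsin(R_E/r)/pi = arcsin(6371.0000/10131.8020)/pi
= arcsin(0.6288121)/pi = 0.2164585
Eclipse duration = 0.2164585 * 169.1570 = 36.6155 min

36.6155 minutes


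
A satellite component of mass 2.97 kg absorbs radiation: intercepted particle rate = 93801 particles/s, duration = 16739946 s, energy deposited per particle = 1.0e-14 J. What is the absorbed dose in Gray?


Total energy deposited = rate * time * E_per
  = 93801 * 16739946 * 1.0e-14 = 0.01570224 J
Dose = E_total / mass = 0.01570224 / 2.97
Dose = 0.005286948 Gy

0.0053 Gy


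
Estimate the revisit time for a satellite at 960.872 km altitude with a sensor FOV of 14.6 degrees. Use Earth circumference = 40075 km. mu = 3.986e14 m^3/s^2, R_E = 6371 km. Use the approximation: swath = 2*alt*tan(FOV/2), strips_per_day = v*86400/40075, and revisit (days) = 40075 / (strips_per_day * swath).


swath = 2*960.872*tan(0.127409) = 246.1811 km
v = sqrt(mu/r) = 7373.2882 m/s = 7.3733 km/s
strips/day = v*86400/40075 = 7.3733*86400/40075 = 15.8965
coverage/day = strips * swath = 15.8965 * 246.1811 = 3913.4168 km
revisit = 40075 / 3913.4168 = 10.2404 days

10.2404 days


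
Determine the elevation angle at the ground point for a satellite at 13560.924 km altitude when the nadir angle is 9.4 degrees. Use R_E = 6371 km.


r = R_E + alt = 19931.9240 km
Law of sines in the satellite / Earth-center / ground-point triangle:
  sin(nadir)/R_E = sin(90 + el)/r  =>  cos(el) = (r/R_E)*sin(nadir)
cos(el) = (19931.9240 / 6371.0000) * sin(9.4 deg) = 0.5109717
el = arccos(0.5109717) = 59.2714 deg
(Earth-central angle = 90 - nadir - el = 21.3286 deg)

59.2714 degrees


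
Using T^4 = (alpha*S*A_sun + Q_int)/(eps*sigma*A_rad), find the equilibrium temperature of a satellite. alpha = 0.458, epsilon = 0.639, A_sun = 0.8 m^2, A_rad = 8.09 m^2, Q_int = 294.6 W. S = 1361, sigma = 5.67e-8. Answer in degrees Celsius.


Numerator = alpha*S*A_sun + Q_int = 0.458*1361*0.8 + 294.6 = 793.2704 W
Denominator = eps*sigma*A_rad = 0.639*5.67e-8*8.09 = 2.9311122e-07 W/K^4
T^4 = 2.7063802e+09 K^4
T = 228.0853 K = -45.0647 C

-45.0647 degrees Celsius


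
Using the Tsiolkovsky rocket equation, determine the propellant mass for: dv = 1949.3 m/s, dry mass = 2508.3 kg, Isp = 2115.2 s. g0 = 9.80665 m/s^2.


ve = Isp * g0 = 2115.2 * 9.80665 = 20743.026080 m/s
mass ratio = exp(dv/ve) = exp(1949.3/20743.026080) = 1.09853091
m_prop = m_dry * (mr - 1) = 2508.3 * (1.09853091 - 1)
m_prop = 247.1451 kg

247.1451 kg


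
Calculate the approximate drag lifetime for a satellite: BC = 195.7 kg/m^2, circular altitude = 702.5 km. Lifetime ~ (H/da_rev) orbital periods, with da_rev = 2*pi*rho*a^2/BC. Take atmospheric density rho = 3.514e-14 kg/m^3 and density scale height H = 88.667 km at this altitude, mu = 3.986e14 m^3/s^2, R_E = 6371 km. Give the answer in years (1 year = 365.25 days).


a = R_E + alt = 7073.5000 km = 7.0735e+06 m
da_rev = 2*pi*rho*a^2/BC = 2*pi*3.514e-14*(7.0735e+06)^2/195.7 = 0.0564494241 m per revolution
N = H/da_rev = 88667.0000 m / 0.0564494241 m = 1.5707335e+06 revolutions
P = 2*pi*sqrt(a^3/mu) = 5920.5596 s
lifetime = N*P = 1.5707335e+06 * 5920.5596 = 9.2996212e+09 s = 107634.5042 days
years = 107634.5042 / 365.25 = 294.6872 years

294.6872 years


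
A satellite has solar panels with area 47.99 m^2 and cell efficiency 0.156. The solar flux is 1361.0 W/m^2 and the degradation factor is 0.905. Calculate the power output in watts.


P = area * eta * S * degradation
P = 47.99 * 0.156 * 1361.0 * 0.905
P = 9221.0856 W

9221.0856 W


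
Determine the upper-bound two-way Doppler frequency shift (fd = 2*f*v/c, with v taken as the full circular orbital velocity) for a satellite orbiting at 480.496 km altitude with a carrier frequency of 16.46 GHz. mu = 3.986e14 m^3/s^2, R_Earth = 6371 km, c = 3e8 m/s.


r = 6.851496e+06 m
v = sqrt(mu/r) = 7627.3898 m/s (worst-case radial velocity)
f = 16.46 GHz = 1.646e+10 Hz
fd = 2*f*v/c = 2*1.646e+10*7627.3898/3.0e+08
fd = 836978.9097 Hz

836978.9097 Hz


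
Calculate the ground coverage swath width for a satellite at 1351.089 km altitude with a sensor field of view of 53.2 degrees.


FOV = 53.2 deg = 0.9285152 rad
swath = 2 * alt * tan(FOV/2) = 2 * 1351.089 * tan(0.4642576)
swath = 2 * 1351.089 * 0.5007627
swath = 1353.1499 km

1353.1499 km


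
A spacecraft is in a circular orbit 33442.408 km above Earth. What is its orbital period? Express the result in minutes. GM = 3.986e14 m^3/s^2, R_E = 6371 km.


r = 39813.4080 km = 3.9813408e+07 m
T = 2*pi*sqrt(r^3/mu) = 2*pi*sqrt(6.310853e+22 / 3.986e14)
T = 79059.7165 s = 1317.6619 min

1317.6619 minutes


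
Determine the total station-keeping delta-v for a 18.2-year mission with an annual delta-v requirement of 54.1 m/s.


dV = rate * years = 54.1 * 18.2
dV = 984.6200 m/s

984.6200 m/s


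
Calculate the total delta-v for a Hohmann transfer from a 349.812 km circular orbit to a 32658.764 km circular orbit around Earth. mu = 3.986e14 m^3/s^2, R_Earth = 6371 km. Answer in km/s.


r1 = 6720.8120 km = 6.720812e+06 m
r2 = 39029.7640 km = 3.9029764e+07 m
dv1 = sqrt(mu/r1)*(sqrt(2*r2/(r1+r2)) - 1) = 2358.2198 m/s
dv2 = sqrt(mu/r2)*(1 - sqrt(2*r1/(r1+r2))) = 1463.5335 m/s
total dv = |dv1| + |dv2| = 2358.2198 + 1463.5335 = 3821.7533 m/s = 3.8218 km/s

3.8218 km/s


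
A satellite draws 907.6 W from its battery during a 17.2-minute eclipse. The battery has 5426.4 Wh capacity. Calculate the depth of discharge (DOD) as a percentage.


E_used = P * t / 60 = 907.6 * 17.2 / 60 = 260.1787 Wh
DOD = E_used / E_total * 100 = 260.1787 / 5426.4 * 100
DOD = 4.7947 %

4.7947 %


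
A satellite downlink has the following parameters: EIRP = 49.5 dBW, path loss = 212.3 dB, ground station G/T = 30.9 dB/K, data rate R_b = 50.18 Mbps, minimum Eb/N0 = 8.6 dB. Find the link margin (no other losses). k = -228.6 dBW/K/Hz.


C/N0 = EIRP - FSPL + G/T - k = 49.5 - 212.3 + 30.9 - (-228.6)
C/N0 = 96.7000 dB-Hz
R_b = 50.18 Mbps = 5.018e+07 bps -> 10*log10(R_b) = 77.0053 dB-Hz
Eb/N0 = C/N0 - 10*log10(R_b) = 96.7000 - 77.0053 = 19.6947 dB
Margin = Eb/N0 - Eb/N0_req = 19.6947 - 8.6 = 11.0947 dB (link closes)

11.0947 dB


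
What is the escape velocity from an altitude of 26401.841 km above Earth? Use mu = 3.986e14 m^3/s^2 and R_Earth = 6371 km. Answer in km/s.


r = 6371.0 + 26401.841 = 32772.8410 km = 3.2772841e+07 m
v_esc = sqrt(2*mu/r) = sqrt(2*3.986e14 / 3.2772841e+07)
v_esc = 4932.0401 m/s = 4.9320 km/s

4.9320 km/s


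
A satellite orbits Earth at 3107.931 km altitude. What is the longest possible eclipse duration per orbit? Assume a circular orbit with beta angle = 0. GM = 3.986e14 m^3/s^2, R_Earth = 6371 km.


r = 9478.9310 km
T = 153.0731 min
Eclipse fraction = arcsin(R_E/r)/pi = arcsin(6371.0000/9478.9310)/pi
= arcsin(0.6721222)/pi = 0.2346171
Eclipse duration = 0.2346171 * 153.0731 = 35.9136 min

35.9136 minutes


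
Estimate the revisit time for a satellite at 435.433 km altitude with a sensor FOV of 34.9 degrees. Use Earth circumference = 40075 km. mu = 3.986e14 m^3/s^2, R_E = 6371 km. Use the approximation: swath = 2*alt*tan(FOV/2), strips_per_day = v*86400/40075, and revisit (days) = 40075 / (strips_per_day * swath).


swath = 2*435.433*tan(0.30456) = 273.7477 km
v = sqrt(mu/r) = 7652.5973 m/s = 7.6526 km/s
strips/day = v*86400/40075 = 7.6526*86400/40075 = 16.4987
coverage/day = strips * swath = 16.4987 * 273.7477 = 4516.4744 km
revisit = 40075 / 4516.4744 = 8.8731 days

8.8731 days


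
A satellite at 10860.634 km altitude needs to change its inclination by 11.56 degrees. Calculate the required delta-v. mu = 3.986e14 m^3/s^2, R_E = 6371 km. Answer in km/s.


r = 17231.6340 km = 1.7231634e+07 m
V = sqrt(mu/r) = 4809.5608 m/s
di = 11.56 deg = 0.2017601 rad
dV = 2*V*sin(di/2) = 2*4809.5608*sin(0.10088)
dV = 968.7322 m/s = 0.9687322 km/s

0.9687 km/s


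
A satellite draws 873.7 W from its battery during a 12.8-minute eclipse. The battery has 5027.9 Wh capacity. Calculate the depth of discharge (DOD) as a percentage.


E_used = P * t / 60 = 873.7 * 12.8 / 60 = 186.3893 Wh
DOD = E_used / E_total * 100 = 186.3893 / 5027.9 * 100
DOD = 3.7071 %

3.7071 %


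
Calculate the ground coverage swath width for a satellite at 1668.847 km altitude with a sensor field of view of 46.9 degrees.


FOV = 46.9 deg = 0.8185594 rad
swath = 2 * alt * tan(FOV/2) = 2 * 1668.847 * tan(0.4092797)
swath = 2 * 1668.847 * 0.4337751
swath = 1447.8086 km

1447.8086 km


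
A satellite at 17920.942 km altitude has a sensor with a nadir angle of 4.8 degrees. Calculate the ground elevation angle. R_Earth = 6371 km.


r = R_E + alt = 24291.9420 km
Law of sines in the satellite / Earth-center / ground-point triangle:
  sin(nadir)/R_E = sin(90 + el)/r  =>  cos(el) = (r/R_E)*sin(nadir)
cos(el) = (24291.9420 / 6371.0000) * sin(4.8 deg) = 0.3190547
el = arccos(0.3190547) = 71.3942 deg
(Earth-central angle = 90 - nadir - el = 13.8058 deg)

71.3942 degrees


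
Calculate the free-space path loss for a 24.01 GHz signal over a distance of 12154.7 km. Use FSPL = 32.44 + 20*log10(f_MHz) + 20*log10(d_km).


f = 24.01 GHz = 24010.0000 MHz
d = 12154.7 km
FSPL = 32.44 + 20*log10(24010.0000) + 20*log10(12154.7)
FSPL = 32.44 + 87.6078 + 81.6949
FSPL = 201.7427 dB

201.7427 dB


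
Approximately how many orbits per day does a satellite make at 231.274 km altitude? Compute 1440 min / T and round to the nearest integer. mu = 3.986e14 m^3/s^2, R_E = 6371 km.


r = 6.602274e+06 m
T = 2*pi*sqrt(r^3/mu) = 5338.8969 s = 88.9816 min
revs/day = 1440 / 88.9816 = 16.1831
Rounded: 16 revolutions per day

16 revolutions per day


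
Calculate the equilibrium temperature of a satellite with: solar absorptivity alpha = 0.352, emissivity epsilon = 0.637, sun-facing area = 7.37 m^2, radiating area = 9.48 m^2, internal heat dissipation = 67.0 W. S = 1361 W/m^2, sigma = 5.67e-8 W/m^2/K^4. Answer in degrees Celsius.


Numerator = alpha*S*A_sun + Q_int = 0.352*1361*7.37 + 67.0 = 3597.7606 W
Denominator = eps*sigma*A_rad = 0.637*5.67e-8*9.48 = 3.4239769e-07 W/K^4
T^4 = 1.0507549e+10 K^4
T = 320.1661 K = 47.0161 C

47.0161 degrees Celsius


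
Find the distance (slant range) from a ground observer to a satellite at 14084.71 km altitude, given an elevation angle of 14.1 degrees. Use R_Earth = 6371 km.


h = 14084.71 km, el = 14.1 deg
d = -R_E*sin(el) + sqrt((R_E*sin(el))^2 + 2*R_E*h + h^2)
d = -6371.0000*sin(0.2460914) + sqrt((6371.0000*0.243615)^2 + 2*6371.0000*14084.71 + 14084.71^2)
d = 17948.0661 km

17948.0661 km


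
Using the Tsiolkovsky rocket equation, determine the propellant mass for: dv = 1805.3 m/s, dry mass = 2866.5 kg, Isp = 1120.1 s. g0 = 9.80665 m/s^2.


ve = Isp * g0 = 1120.1 * 9.80665 = 10984.428665 m/s
mass ratio = exp(dv/ve) = exp(1805.3/10984.428665) = 1.17862774
m_prop = m_dry * (mr - 1) = 2866.5 * (1.17862774 - 1)
m_prop = 512.0364 kg

512.0364 kg


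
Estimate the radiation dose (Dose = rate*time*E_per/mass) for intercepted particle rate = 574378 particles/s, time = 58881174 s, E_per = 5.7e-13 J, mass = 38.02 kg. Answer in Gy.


Total energy deposited = rate * time * E_per
  = 574378 * 58881174 * 5.7e-13 = 19.2774 J
Dose = E_total / mass = 19.2774 / 38.02
Dose = 0.5070339 Gy

0.5070 Gy


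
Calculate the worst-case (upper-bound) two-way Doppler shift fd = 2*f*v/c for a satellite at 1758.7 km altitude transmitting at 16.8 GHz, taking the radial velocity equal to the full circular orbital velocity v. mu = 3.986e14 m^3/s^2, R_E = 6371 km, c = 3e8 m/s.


r = 8.1297e+06 m
v = sqrt(mu/r) = 7002.1496 m/s (worst-case radial velocity)
f = 16.8 GHz = 1.68e+10 Hz
fd = 2*f*v/c = 2*1.68e+10*7002.1496/3.0e+08
fd = 784240.7591 Hz

784240.7591 Hz


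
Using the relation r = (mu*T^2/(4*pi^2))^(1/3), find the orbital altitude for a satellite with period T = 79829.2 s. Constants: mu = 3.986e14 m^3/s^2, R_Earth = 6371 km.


T = 79829.2 s
r = (mu*T^2/(4*pi^2))^(1/3) = (3.986e14 * 79829.2^2 / (4*pi^2))^(1/3)
r = 4.0071325e+07 m = 40071.3251 km
alt = r - R_E = 40071.3251 - 6371 = 33700.3251 km

33700.3251 km


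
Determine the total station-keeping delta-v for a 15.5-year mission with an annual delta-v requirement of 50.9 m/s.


dV = rate * years = 50.9 * 15.5
dV = 788.9500 m/s

788.9500 m/s


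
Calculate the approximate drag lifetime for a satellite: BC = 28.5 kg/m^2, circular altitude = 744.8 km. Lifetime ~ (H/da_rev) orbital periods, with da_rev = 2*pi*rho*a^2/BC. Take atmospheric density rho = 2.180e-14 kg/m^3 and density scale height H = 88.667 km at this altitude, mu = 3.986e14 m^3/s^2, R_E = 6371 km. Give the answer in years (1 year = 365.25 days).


a = R_E + alt = 7115.8000 km = 7.1158e+06 m
da_rev = 2*pi*rho*a^2/BC = 2*pi*2.180e-14*(7.1158e+06)^2/28.5 = 0.243354268 m per revolution
N = H/da_rev = 88667.0000 m / 0.243354268 m = 364353.5845 revolutions
P = 2*pi*sqrt(a^3/mu) = 5973.7469 s
lifetime = N*P = 364353.5845 * 5973.7469 = 2.1765561e+09 s = 25191.6216 days
years = 25191.6216 / 365.25 = 68.9709 years

68.9709 years


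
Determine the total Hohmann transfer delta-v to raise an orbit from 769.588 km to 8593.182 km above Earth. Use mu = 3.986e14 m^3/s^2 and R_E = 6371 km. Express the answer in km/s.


r1 = 7140.5880 km = 7.140588e+06 m
r2 = 14964.1820 km = 1.4964182e+07 m
dv1 = sqrt(mu/r1)*(sqrt(2*r2/(r1+r2)) - 1) = 1222.2155 m/s
dv2 = sqrt(mu/r2)*(1 - sqrt(2*r1/(r1+r2))) = 1012.6937 m/s
total dv = |dv1| + |dv2| = 1222.2155 + 1012.6937 = 2234.9092 m/s = 2.2349 km/s

2.2349 km/s


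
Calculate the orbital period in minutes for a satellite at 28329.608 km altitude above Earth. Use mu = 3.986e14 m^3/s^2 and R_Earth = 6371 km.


r = 34700.6080 km = 3.4700608e+07 m
T = 2*pi*sqrt(r^3/mu) = 2*pi*sqrt(4.1784119e+22 / 3.986e14)
T = 64330.4882 s = 1072.1748 min

1072.1748 minutes


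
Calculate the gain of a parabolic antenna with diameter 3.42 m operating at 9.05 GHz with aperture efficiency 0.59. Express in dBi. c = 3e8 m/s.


lambda = c/f = 3e8 / 9.05e+09 = 0.03314917 m
G = eta*(pi*D/lambda)^2 = 0.59*(pi*3.42/0.03314917)^2
G = 61981.0056 (linear)
G = 10*log10(61981.0056) = 47.9226 dBi

47.9226 dBi


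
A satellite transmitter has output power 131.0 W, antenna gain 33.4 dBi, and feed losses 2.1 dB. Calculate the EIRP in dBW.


Pt = 131.0 W = 21.1727 dBW
EIRP = Pt_dBW + Gt - losses = 21.1727 + 33.4 - 2.1 = 52.4727 dBW

52.4727 dBW


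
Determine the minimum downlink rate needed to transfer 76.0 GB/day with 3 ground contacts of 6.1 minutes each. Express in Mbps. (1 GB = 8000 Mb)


total contact time = 3 * 6.1 * 60 = 1098.0000 s
data = 76.0 GB = 608000.0000 Mb
rate = 608000.0000 / 1098.0000 = 553.7341 Mbps

553.7341 Mbps


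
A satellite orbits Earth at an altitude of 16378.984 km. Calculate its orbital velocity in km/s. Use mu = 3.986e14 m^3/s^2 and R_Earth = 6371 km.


r = R_E + alt = 6371.0 + 16378.984 = 22749.9840 km = 2.2749984e+07 m
v = sqrt(mu/r) = sqrt(3.986e14 / 2.2749984e+07) = 4185.7964 m/s = 4.1858 km/s

4.1858 km/s


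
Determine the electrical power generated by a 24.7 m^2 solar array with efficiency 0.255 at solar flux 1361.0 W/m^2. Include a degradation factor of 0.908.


P = area * eta * S * degradation
P = 24.7 * 0.255 * 1361.0 * 0.908
P = 7783.6107 W

7783.6107 W


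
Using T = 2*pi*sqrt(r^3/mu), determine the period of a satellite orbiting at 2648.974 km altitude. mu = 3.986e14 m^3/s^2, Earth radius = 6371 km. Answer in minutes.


r = 9019.9740 km = 9.019974e+06 m
T = 2*pi*sqrt(r^3/mu) = 2*pi*sqrt(7.3386446e+20 / 3.986e14)
T = 8525.4861 s = 142.0914 min

142.0914 minutes


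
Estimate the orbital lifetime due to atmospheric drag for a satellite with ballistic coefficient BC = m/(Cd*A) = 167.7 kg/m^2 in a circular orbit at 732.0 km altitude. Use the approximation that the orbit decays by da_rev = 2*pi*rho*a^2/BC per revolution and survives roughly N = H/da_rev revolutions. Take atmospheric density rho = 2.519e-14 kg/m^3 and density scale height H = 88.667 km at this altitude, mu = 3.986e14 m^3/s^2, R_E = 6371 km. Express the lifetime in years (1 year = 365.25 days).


a = R_E + alt = 7103.0000 km = 7.103e+06 m
da_rev = 2*pi*rho*a^2/BC = 2*pi*2.519e-14*(7.103e+06)^2/167.7 = 0.0476166242 m per revolution
N = H/da_rev = 88667.0000 m / 0.0476166242 m = 1.8621018e+06 revolutions
P = 2*pi*sqrt(a^3/mu) = 5957.6357 s
lifetime = N*P = 1.8621018e+06 * 5957.6357 = 1.1093724e+10 s = 128399.5828 days
years = 128399.5828 / 365.25 = 351.5389 years

351.5389 years


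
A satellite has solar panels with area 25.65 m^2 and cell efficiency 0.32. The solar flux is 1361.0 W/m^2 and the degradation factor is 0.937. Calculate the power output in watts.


P = area * eta * S * degradation
P = 25.65 * 0.32 * 1361.0 * 0.937
P = 10467.3095 W

10467.3095 W


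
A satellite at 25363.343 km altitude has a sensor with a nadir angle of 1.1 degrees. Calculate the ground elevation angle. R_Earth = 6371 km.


r = R_E + alt = 31734.3430 km
Law of sines in the satellite / Earth-center / ground-point triangle:
  sin(nadir)/R_E = sin(90 + el)/r  =>  cos(el) = (r/R_E)*sin(nadir)
cos(el) = (31734.3430 / 6371.0000) * sin(1.1 deg) = 0.09562364
el = arccos(0.09562364) = 84.5128 deg
(Earth-central angle = 90 - nadir - el = 4.3872 deg)

84.5128 degrees


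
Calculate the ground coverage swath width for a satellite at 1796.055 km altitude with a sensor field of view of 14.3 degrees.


FOV = 14.3 deg = 0.2495821 rad
swath = 2 * alt * tan(FOV/2) = 2 * 1796.055 * tan(0.124791)
swath = 2 * 1796.055 * 0.1254429
swath = 450.6046 km

450.6046 km


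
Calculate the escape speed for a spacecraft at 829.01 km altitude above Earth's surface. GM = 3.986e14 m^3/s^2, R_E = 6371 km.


r = 6371.0 + 829.01 = 7200.0100 km = 7.20001e+06 m
v_esc = sqrt(2*mu/r) = sqrt(2*3.986e14 / 7.20001e+06)
v_esc = 10522.4554 m/s = 10.5225 km/s

10.5225 km/s


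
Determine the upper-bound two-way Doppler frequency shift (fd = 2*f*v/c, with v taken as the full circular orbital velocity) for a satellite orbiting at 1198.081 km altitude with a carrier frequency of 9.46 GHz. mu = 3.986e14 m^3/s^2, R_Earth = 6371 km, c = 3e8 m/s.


r = 7.569081e+06 m
v = sqrt(mu/r) = 7256.8320 m/s (worst-case radial velocity)
f = 9.46 GHz = 9.46e+09 Hz
fd = 2*f*v/c = 2*9.46e+09*7256.8320/3.0e+08
fd = 457664.2066 Hz

457664.2066 Hz


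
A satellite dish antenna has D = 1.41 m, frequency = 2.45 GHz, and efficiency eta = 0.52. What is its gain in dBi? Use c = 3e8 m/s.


lambda = c/f = 3e8 / 2.45e+09 = 0.122449 m
G = eta*(pi*D/lambda)^2 = 0.52*(pi*1.41/0.122449)^2
G = 680.5045 (linear)
G = 10*log10(680.5045) = 28.3283 dBi

28.3283 dBi


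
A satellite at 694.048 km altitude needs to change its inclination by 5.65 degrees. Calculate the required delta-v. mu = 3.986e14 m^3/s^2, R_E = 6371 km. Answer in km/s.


r = 7065.0480 km = 7.065048e+06 m
V = sqrt(mu/r) = 7511.2305 m/s
di = 5.65 deg = 0.0986111 rad
dV = 2*V*sin(di/2) = 2*7511.2305*sin(0.04930555)
dV = 740.3906 m/s = 0.7403906 km/s

0.7404 km/s


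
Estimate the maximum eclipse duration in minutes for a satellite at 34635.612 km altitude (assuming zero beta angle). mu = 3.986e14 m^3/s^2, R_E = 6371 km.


r = 41006.6120 km
T = 1377.3389 min
Eclipse fraction = arcsin(R_E/r)/pi = arcsin(6371.0000/41006.6120)/pi
= arcsin(0.1553652)/pi = 0.04965543
Eclipse duration = 0.04965543 * 1377.3389 = 68.3923 min

68.3923 minutes


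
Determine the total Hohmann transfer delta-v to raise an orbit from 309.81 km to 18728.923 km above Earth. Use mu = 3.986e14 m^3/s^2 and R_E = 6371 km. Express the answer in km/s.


r1 = 6680.8100 km = 6.68081e+06 m
r2 = 25099.9230 km = 2.5099923e+07 m
dv1 = sqrt(mu/r1)*(sqrt(2*r2/(r1+r2)) - 1) = 1983.6457 m/s
dv2 = sqrt(mu/r2)*(1 - sqrt(2*r1/(r1+r2))) = 1401.1120 m/s
total dv = |dv1| + |dv2| = 1983.6457 + 1401.1120 = 3384.7577 m/s = 3.3848 km/s

3.3848 km/s


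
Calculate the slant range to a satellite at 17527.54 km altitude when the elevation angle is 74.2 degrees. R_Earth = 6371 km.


h = 17527.54 km, el = 74.2 deg
d = -R_E*sin(el) + sqrt((R_E*sin(el))^2 + 2*R_E*h + h^2)
d = -6371.0000*sin(1.2950) + sqrt((6371.0000*0.962218)^2 + 2*6371.0000*17527.54 + 17527.54^2)
d = 17705.2087 km

17705.2087 km


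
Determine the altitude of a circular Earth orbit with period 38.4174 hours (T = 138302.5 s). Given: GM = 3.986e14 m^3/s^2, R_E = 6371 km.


T = 138302.5 s
r = (mu*T^2/(4*pi^2))^(1/3) = (3.986e14 * 138302.5^2 / (4*pi^2))^(1/3)
r = 5.78024e+07 m = 57802.4003 km
alt = r - R_E = 57802.4003 - 6371 = 51431.4003 km

51431.4003 km


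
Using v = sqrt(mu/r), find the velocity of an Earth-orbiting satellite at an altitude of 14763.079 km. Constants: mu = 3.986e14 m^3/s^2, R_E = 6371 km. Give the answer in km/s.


r = R_E + alt = 6371.0 + 14763.079 = 21134.0790 km = 2.1134079e+07 m
v = sqrt(mu/r) = sqrt(3.986e14 / 2.1134079e+07) = 4342.8715 m/s = 4.3429 km/s

4.3429 km/s


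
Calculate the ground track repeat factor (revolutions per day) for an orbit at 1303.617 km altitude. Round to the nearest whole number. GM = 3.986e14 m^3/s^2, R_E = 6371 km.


r = 7.674617e+06 m
T = 2*pi*sqrt(r^3/mu) = 6691.0810 s = 111.5180 min
revs/day = 1440 / 111.5180 = 12.9127
Rounded: 13 revolutions per day

13 revolutions per day


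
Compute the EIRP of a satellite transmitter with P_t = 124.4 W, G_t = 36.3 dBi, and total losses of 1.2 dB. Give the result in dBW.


Pt = 124.4 W = 20.9482 dBW
EIRP = Pt_dBW + Gt - losses = 20.9482 + 36.3 - 1.2 = 56.0482 dBW

56.0482 dBW


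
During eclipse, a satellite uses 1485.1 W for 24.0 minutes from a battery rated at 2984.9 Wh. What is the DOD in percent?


E_used = P * t / 60 = 1485.1 * 24.0 / 60 = 594.0400 Wh
DOD = E_used / E_total * 100 = 594.0400 / 2984.9 * 100
DOD = 19.9015 %

19.9015 %


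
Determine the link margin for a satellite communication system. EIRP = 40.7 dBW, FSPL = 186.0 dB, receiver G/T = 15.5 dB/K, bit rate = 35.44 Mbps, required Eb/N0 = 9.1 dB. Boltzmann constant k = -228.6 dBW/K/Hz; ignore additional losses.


C/N0 = EIRP - FSPL + G/T - k = 40.7 - 186.0 + 15.5 - (-228.6)
C/N0 = 98.8000 dB-Hz
R_b = 35.44 Mbps = 3.544e+07 bps -> 10*log10(R_b) = 75.4949 dB-Hz
Eb/N0 = C/N0 - 10*log10(R_b) = 98.8000 - 75.4949 = 23.3051 dB
Margin = Eb/N0 - Eb/N0_req = 23.3051 - 9.1 = 14.2051 dB (link closes)

14.2051 dB


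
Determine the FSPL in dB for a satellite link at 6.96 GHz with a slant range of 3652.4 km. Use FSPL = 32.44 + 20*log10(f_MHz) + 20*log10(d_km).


f = 6.96 GHz = 6960.0000 MHz
d = 3652.4 km
FSPL = 32.44 + 20*log10(6960.0000) + 20*log10(3652.4)
FSPL = 32.44 + 76.8522 + 71.2516
FSPL = 180.5438 dB

180.5438 dB


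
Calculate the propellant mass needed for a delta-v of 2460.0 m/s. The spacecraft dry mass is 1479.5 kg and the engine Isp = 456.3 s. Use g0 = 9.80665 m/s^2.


ve = Isp * g0 = 456.3 * 9.80665 = 4474.774395 m/s
mass ratio = exp(dv/ve) = exp(2460.0/4474.774395) = 1.73281696
m_prop = m_dry * (mr - 1) = 1479.5 * (1.73281696 - 1)
m_prop = 1084.2027 kg

1084.2027 kg


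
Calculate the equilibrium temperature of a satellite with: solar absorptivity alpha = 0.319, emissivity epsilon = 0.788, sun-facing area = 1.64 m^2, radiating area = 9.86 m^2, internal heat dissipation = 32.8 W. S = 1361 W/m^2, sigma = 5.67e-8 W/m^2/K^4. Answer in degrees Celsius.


Numerator = alpha*S*A_sun + Q_int = 0.319*1361*1.64 + 32.8 = 744.8208 W
Denominator = eps*sigma*A_rad = 0.788*5.67e-8*9.86 = 4.4054086e-07 W/K^4
T^4 = 1.6906962e+09 K^4
T = 202.7759 K = -70.3741 C

-70.3741 degrees Celsius


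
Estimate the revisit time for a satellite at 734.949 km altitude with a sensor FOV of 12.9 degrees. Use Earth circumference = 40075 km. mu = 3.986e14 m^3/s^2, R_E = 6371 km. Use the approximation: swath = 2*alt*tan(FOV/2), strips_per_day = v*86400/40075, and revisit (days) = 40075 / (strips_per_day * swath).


swath = 2*734.949*tan(0.1125737) = 166.1745 km
v = sqrt(mu/r) = 7489.5824 m/s = 7.4896 km/s
strips/day = v*86400/40075 = 7.4896*86400/40075 = 16.1472
coverage/day = strips * swath = 16.1472 * 166.1745 = 2683.2561 km
revisit = 40075 / 2683.2561 = 14.9352 days

14.9352 days


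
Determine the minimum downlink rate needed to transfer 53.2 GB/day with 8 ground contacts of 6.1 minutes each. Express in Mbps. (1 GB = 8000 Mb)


total contact time = 8 * 6.1 * 60 = 2928.0000 s
data = 53.2 GB = 425600.0000 Mb
rate = 425600.0000 / 2928.0000 = 145.3552 Mbps

145.3552 Mbps


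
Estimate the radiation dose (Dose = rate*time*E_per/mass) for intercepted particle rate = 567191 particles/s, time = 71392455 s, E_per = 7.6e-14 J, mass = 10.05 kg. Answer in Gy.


Total energy deposited = rate * time * E_per
  = 567191 * 71392455 * 7.6e-14 = 3.0775 J
Dose = E_total / mass = 3.0775 / 10.05
Dose = 0.3062169 Gy

0.3062 Gy


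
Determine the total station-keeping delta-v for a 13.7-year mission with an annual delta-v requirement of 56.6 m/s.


dV = rate * years = 56.6 * 13.7
dV = 775.4200 m/s

775.4200 m/s


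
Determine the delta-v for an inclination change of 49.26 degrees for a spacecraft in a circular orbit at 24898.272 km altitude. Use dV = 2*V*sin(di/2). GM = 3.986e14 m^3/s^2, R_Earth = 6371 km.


r = 31269.2720 km = 3.1269272e+07 m
V = sqrt(mu/r) = 3570.3415 m/s
di = 49.26 deg = 0.8597492 rad
dV = 2*V*sin(di/2) = 2*3570.3415*sin(0.4298746)
dV = 2975.9283 m/s = 2.9759 km/s

2.9759 km/s


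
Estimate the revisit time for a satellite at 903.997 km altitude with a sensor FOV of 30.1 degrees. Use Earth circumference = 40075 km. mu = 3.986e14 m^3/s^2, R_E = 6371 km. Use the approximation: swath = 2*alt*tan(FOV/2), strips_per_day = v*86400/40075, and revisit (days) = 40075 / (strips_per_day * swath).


swath = 2*903.997*tan(0.2626721) = 486.1420 km
v = sqrt(mu/r) = 7402.0538 m/s = 7.4021 km/s
strips/day = v*86400/40075 = 7.4021*86400/40075 = 15.9585
coverage/day = strips * swath = 15.9585 * 486.1420 = 7758.1036 km
revisit = 40075 / 7758.1036 = 5.1656 days

5.1656 days


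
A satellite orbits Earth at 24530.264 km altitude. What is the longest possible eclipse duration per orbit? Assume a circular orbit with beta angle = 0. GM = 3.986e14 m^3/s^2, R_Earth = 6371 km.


r = 30901.2640 km
T = 900.9991 min
Eclipse fraction = arcsin(R_E/r)/pi = arcsin(6371.0000/30901.2640)/pi
= arcsin(0.2061728)/pi = 0.0661009
Eclipse duration = 0.0661009 * 900.9991 = 59.5568 min

59.5568 minutes


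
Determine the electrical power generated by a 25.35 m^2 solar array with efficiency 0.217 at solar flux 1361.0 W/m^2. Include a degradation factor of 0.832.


P = area * eta * S * degradation
P = 25.35 * 0.217 * 1361.0 * 0.832
P = 6229.0117 W

6229.0117 W


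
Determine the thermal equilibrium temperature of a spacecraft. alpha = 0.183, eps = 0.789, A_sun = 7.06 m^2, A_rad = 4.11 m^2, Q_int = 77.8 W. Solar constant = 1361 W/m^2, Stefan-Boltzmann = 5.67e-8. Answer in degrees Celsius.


Numerator = alpha*S*A_sun + Q_int = 0.183*1361*7.06 + 77.8 = 1836.1848 W
Denominator = eps*sigma*A_rad = 0.789*5.67e-8*4.11 = 1.8386619e-07 W/K^4
T^4 = 9.9865274e+09 K^4
T = 316.1212 K = 42.9712 C

42.9712 degrees Celsius


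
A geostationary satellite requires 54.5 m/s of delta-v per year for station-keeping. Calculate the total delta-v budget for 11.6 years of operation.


dV = rate * years = 54.5 * 11.6
dV = 632.2000 m/s

632.2000 m/s


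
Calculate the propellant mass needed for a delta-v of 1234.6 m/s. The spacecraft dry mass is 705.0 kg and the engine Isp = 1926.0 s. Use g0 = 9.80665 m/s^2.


ve = Isp * g0 = 1926.0 * 9.80665 = 18887.607900 m/s
mass ratio = exp(dv/ve) = exp(1234.6/18887.607900) = 1.06754926
m_prop = m_dry * (mr - 1) = 705.0 * (1.06754926 - 1)
m_prop = 47.6222 kg

47.6222 kg


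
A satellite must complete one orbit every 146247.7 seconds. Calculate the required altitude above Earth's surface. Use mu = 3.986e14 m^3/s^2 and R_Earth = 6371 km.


T = 146247.7 s
r = (mu*T^2/(4*pi^2))^(1/3) = (3.986e14 * 146247.7^2 / (4*pi^2))^(1/3)
r = 5.9995482e+07 m = 59995.4823 km
alt = r - R_E = 59995.4823 - 6371 = 53624.4823 km

53624.4823 km


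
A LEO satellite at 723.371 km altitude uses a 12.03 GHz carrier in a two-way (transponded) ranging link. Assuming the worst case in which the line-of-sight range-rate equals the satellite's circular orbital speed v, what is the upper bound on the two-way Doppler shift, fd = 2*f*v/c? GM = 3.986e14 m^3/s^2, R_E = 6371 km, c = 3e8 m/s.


r = 7.094371e+06 m
v = sqrt(mu/r) = 7495.6914 m/s (worst-case radial velocity)
f = 12.03 GHz = 1.203e+10 Hz
fd = 2*f*v/c = 2*1.203e+10*7495.6914/3.0e+08
fd = 601154.4515 Hz

601154.4515 Hz


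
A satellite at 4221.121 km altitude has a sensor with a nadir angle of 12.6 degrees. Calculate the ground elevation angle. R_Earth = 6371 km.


r = R_E + alt = 10592.1210 km
Law of sines in the satellite / Earth-center / ground-point triangle:
  sin(nadir)/R_E = sin(90 + el)/r  =>  cos(el) = (r/R_E)*sin(nadir)
cos(el) = (10592.1210 / 6371.0000) * sin(12.6 deg) = 0.3626746
el = arccos(0.3626746) = 68.7355 deg
(Earth-central angle = 90 - nadir - el = 8.6645 deg)

68.7355 degrees


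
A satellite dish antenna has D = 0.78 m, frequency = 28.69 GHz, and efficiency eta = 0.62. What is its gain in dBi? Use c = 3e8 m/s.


lambda = c/f = 3e8 / 2.869e+10 = 0.01045661 m
G = eta*(pi*D/lambda)^2 = 0.62*(pi*0.78/0.01045661)^2
G = 34048.5975 (linear)
G = 10*log10(34048.5975) = 45.3210 dBi

45.3210 dBi


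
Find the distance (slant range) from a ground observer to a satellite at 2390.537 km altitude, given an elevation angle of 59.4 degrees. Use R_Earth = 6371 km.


h = 2390.537 km, el = 59.4 deg
d = -R_E*sin(el) + sqrt((R_E*sin(el))^2 + 2*R_E*h + h^2)
d = -6371.0000*sin(1.0367) + sqrt((6371.0000*0.860742)^2 + 2*6371.0000*2390.537 + 2390.537^2)
d = 2655.4272 km

2655.4272 km


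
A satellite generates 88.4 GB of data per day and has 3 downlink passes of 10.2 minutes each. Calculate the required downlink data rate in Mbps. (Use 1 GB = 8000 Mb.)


total contact time = 3 * 10.2 * 60 = 1836.0000 s
data = 88.4 GB = 707200.0000 Mb
rate = 707200.0000 / 1836.0000 = 385.1852 Mbps

385.1852 Mbps


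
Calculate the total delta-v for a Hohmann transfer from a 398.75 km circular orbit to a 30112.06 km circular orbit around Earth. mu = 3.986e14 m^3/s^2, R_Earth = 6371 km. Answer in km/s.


r1 = 6769.7500 km = 6.76975e+06 m
r2 = 36483.0600 km = 3.648306e+07 m
dv1 = sqrt(mu/r1)*(sqrt(2*r2/(r1+r2)) - 1) = 2293.0395 m/s
dv2 = sqrt(mu/r2)*(1 - sqrt(2*r1/(r1+r2))) = 1456.0506 m/s
total dv = |dv1| + |dv2| = 2293.0395 + 1456.0506 = 3749.0901 m/s = 3.7491 km/s

3.7491 km/s


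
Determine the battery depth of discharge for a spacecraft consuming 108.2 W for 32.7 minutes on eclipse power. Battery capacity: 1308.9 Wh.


E_used = P * t / 60 = 108.2 * 32.7 / 60 = 58.9690 Wh
DOD = E_used / E_total * 100 = 58.9690 / 1308.9 * 100
DOD = 4.5052 %

4.5052 %


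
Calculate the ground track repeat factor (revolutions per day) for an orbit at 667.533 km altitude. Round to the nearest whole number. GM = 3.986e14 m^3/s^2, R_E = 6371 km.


r = 7.038533e+06 m
T = 2*pi*sqrt(r^3/mu) = 5876.7125 s = 97.9452 min
revs/day = 1440 / 97.9452 = 14.7021
Rounded: 15 revolutions per day

15 revolutions per day


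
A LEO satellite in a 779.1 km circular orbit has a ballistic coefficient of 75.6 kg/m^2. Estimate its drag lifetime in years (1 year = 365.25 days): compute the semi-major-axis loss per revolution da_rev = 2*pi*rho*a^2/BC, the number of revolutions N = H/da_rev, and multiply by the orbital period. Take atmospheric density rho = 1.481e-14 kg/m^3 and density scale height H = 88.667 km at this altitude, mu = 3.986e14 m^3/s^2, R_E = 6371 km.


a = R_E + alt = 7150.1000 km = 7.1501e+06 m
da_rev = 2*pi*rho*a^2/BC = 2*pi*1.481e-14*(7.1501e+06)^2/75.6 = 0.0629270486 m per revolution
N = H/da_rev = 88667.0000 m / 0.0629270486 m = 1.4090443e+06 revolutions
P = 2*pi*sqrt(a^3/mu) = 6016.9915 s
lifetime = N*P = 1.4090443e+06 * 6016.9915 = 8.4782076e+09 s = 98127.4027 days
years = 98127.4027 / 365.25 = 268.6582 years

268.6582 years


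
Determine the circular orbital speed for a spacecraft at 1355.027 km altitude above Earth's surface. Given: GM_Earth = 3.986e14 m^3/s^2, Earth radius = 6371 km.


r = R_E + alt = 6371.0 + 1355.027 = 7726.0270 km = 7.726027e+06 m
v = sqrt(mu/r) = sqrt(3.986e14 / 7.726027e+06) = 7182.7465 m/s = 7.1827 km/s

7.1827 km/s


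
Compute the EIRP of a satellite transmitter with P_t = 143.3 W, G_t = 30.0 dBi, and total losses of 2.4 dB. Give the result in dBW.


Pt = 143.3 W = 21.5625 dBW
EIRP = Pt_dBW + Gt - losses = 21.5625 + 30.0 - 2.4 = 49.1625 dBW

49.1625 dBW


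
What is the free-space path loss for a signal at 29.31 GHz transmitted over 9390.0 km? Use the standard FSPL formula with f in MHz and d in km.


f = 29.31 GHz = 29310.0000 MHz
d = 9390.0 km
FSPL = 32.44 + 20*log10(29310.0000) + 20*log10(9390.0)
FSPL = 32.44 + 89.3403 + 79.4533
FSPL = 201.2336 dB

201.2336 dB


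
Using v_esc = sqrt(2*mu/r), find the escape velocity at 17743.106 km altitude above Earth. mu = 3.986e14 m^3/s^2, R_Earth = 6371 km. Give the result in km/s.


r = 6371.0 + 17743.106 = 24114.1060 km = 2.4114106e+07 m
v_esc = sqrt(2*mu/r) = sqrt(2*3.986e14 / 2.4114106e+07)
v_esc = 5749.7381 m/s = 5.7497 km/s

5.7497 km/s


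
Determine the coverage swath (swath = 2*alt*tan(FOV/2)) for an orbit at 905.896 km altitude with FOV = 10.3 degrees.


FOV = 10.3 deg = 0.1797689 rad
swath = 2 * alt * tan(FOV/2) = 2 * 905.896 * tan(0.08988446)
swath = 2 * 905.896 * 0.09012731
swath = 163.2919 km

163.2919 km


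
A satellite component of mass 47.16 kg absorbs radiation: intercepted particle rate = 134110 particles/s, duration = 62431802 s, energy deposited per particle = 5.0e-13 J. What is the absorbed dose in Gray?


Total energy deposited = rate * time * E_per
  = 134110 * 62431802 * 5.0e-13 = 4.1864 J
Dose = E_total / mass = 4.1864 / 47.16
Dose = 0.08876939 Gy

0.0888 Gy
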